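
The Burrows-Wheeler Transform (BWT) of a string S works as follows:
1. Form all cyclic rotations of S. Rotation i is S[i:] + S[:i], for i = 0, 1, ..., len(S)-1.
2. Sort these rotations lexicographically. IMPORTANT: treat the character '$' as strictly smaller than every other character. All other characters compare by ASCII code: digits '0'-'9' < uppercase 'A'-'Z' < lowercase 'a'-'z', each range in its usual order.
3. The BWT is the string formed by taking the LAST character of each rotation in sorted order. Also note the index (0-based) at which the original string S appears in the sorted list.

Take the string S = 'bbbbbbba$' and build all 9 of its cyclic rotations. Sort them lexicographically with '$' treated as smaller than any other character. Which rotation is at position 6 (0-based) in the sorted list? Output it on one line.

Answer: bbbbba$bb

Derivation:
All 9 rotations (rotation i = S[i:]+S[:i]):
  rot[0] = bbbbbbba$
  rot[1] = bbbbbba$b
  rot[2] = bbbbba$bb
  rot[3] = bbbba$bbb
  rot[4] = bbba$bbbb
  rot[5] = bba$bbbbb
  rot[6] = ba$bbbbbb
  rot[7] = a$bbbbbbb
  rot[8] = $bbbbbbba
Sorted (with $ < everything):
  sorted[0] = $bbbbbbba
  sorted[1] = a$bbbbbbb
  sorted[2] = ba$bbbbbb
  sorted[3] = bba$bbbbb
  sorted[4] = bbba$bbbb
  sorted[5] = bbbba$bbb
  sorted[6] = bbbbba$bb
  sorted[7] = bbbbbba$b
  sorted[8] = bbbbbbba$
sorted[6] = bbbbba$bb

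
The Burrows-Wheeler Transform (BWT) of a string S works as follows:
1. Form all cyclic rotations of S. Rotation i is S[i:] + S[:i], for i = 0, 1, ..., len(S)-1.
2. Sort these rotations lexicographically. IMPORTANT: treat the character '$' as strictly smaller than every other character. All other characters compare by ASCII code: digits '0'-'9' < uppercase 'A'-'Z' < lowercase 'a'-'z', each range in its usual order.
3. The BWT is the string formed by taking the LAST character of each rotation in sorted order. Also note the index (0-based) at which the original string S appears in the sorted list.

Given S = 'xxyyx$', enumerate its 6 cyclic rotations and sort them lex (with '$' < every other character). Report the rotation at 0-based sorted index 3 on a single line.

All 6 rotations (rotation i = S[i:]+S[:i]):
  rot[0] = xxyyx$
  rot[1] = xyyx$x
  rot[2] = yyx$xx
  rot[3] = yx$xxy
  rot[4] = x$xxyy
  rot[5] = $xxyyx
Sorted (with $ < everything):
  sorted[0] = $xxyyx
  sorted[1] = x$xxyy
  sorted[2] = xxyyx$
  sorted[3] = xyyx$x
  sorted[4] = yx$xxy
  sorted[5] = yyx$xx
sorted[3] = xyyx$x

Answer: xyyx$x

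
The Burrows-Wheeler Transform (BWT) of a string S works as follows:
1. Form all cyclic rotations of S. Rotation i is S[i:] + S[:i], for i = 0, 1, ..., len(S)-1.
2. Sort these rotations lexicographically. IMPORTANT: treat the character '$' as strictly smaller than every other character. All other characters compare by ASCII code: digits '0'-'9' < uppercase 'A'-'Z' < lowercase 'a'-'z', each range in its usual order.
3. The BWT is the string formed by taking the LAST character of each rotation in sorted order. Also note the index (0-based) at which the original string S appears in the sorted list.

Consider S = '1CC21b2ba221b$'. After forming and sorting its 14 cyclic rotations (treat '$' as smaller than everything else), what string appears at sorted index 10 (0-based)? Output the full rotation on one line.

Answer: a221b$1CC21b2b

Derivation:
All 14 rotations (rotation i = S[i:]+S[:i]):
  rot[0] = 1CC21b2ba221b$
  rot[1] = CC21b2ba221b$1
  rot[2] = C21b2ba221b$1C
  rot[3] = 21b2ba221b$1CC
  rot[4] = 1b2ba221b$1CC2
  rot[5] = b2ba221b$1CC21
  rot[6] = 2ba221b$1CC21b
  rot[7] = ba221b$1CC21b2
  rot[8] = a221b$1CC21b2b
  rot[9] = 221b$1CC21b2ba
  rot[10] = 21b$1CC21b2ba2
  rot[11] = 1b$1CC21b2ba22
  rot[12] = b$1CC21b2ba221
  rot[13] = $1CC21b2ba221b
Sorted (with $ < everything):
  sorted[0] = $1CC21b2ba221b
  sorted[1] = 1CC21b2ba221b$
  sorted[2] = 1b$1CC21b2ba22
  sorted[3] = 1b2ba221b$1CC2
  sorted[4] = 21b$1CC21b2ba2
  sorted[5] = 21b2ba221b$1CC
  sorted[6] = 221b$1CC21b2ba
  sorted[7] = 2ba221b$1CC21b
  sorted[8] = C21b2ba221b$1C
  sorted[9] = CC21b2ba221b$1
  sorted[10] = a221b$1CC21b2b
  sorted[11] = b$1CC21b2ba221
  sorted[12] = b2ba221b$1CC21
  sorted[13] = ba221b$1CC21b2
sorted[10] = a221b$1CC21b2b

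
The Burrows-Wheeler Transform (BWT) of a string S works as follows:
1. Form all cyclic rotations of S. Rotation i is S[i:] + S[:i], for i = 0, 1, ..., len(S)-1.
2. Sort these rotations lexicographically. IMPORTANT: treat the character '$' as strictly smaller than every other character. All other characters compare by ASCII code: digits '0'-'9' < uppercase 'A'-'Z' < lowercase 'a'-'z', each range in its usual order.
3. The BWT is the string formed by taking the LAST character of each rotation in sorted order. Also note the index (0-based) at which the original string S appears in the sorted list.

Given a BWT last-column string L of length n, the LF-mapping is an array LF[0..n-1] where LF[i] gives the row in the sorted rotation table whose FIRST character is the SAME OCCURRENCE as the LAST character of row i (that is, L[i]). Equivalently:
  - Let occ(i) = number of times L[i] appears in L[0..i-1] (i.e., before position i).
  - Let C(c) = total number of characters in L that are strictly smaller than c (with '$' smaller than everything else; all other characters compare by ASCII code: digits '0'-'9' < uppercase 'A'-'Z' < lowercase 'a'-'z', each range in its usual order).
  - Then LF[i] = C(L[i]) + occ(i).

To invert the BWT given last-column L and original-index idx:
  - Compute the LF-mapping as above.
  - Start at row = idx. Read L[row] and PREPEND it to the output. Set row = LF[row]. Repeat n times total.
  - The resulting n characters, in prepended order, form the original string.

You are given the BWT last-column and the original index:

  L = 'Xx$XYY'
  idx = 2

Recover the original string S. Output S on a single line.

Answer: XYYxX$

Derivation:
LF mapping: 1 5 0 2 3 4
Walk LF starting at row 2, prepending L[row]:
  step 1: row=2, L[2]='$', prepend. Next row=LF[2]=0
  step 2: row=0, L[0]='X', prepend. Next row=LF[0]=1
  step 3: row=1, L[1]='x', prepend. Next row=LF[1]=5
  step 4: row=5, L[5]='Y', prepend. Next row=LF[5]=4
  step 5: row=4, L[4]='Y', prepend. Next row=LF[4]=3
  step 6: row=3, L[3]='X', prepend. Next row=LF[3]=2
Reversed output: XYYxX$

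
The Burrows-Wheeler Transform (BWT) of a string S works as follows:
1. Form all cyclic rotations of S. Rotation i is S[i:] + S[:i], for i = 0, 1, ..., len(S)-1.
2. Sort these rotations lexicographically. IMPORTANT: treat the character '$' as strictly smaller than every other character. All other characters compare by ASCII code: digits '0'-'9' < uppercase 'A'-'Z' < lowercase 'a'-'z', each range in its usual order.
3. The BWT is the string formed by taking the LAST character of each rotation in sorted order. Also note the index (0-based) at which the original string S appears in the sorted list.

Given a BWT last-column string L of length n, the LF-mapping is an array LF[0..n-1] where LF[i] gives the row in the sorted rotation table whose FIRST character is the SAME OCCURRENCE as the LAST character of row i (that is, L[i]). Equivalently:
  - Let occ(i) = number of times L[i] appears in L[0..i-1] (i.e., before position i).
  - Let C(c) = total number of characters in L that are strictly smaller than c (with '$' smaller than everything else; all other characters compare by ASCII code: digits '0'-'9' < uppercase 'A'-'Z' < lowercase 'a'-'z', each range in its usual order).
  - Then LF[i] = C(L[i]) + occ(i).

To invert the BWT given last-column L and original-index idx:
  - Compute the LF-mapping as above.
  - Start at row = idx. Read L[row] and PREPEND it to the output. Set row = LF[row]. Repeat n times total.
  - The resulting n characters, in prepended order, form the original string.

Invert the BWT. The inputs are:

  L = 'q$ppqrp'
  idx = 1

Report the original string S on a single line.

Answer: ppprqq$

Derivation:
LF mapping: 4 0 1 2 5 6 3
Walk LF starting at row 1, prepending L[row]:
  step 1: row=1, L[1]='$', prepend. Next row=LF[1]=0
  step 2: row=0, L[0]='q', prepend. Next row=LF[0]=4
  step 3: row=4, L[4]='q', prepend. Next row=LF[4]=5
  step 4: row=5, L[5]='r', prepend. Next row=LF[5]=6
  step 5: row=6, L[6]='p', prepend. Next row=LF[6]=3
  step 6: row=3, L[3]='p', prepend. Next row=LF[3]=2
  step 7: row=2, L[2]='p', prepend. Next row=LF[2]=1
Reversed output: ppprqq$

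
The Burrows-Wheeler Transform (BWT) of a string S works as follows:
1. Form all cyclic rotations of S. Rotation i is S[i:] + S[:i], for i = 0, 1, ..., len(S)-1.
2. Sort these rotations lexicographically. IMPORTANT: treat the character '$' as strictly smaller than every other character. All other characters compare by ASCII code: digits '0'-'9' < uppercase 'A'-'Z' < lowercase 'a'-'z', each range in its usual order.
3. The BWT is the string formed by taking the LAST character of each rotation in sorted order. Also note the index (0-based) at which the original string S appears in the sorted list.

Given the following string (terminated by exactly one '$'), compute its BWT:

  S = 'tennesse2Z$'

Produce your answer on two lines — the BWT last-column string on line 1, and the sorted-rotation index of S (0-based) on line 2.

Answer: Ze2stnnese$
10

Derivation:
All 11 rotations (rotation i = S[i:]+S[:i]):
  rot[0] = tennesse2Z$
  rot[1] = ennesse2Z$t
  rot[2] = nnesse2Z$te
  rot[3] = nesse2Z$ten
  rot[4] = esse2Z$tenn
  rot[5] = sse2Z$tenne
  rot[6] = se2Z$tennes
  rot[7] = e2Z$tenness
  rot[8] = 2Z$tennesse
  rot[9] = Z$tennesse2
  rot[10] = $tennesse2Z
Sorted (with $ < everything):
  sorted[0] = $tennesse2Z  (last char: 'Z')
  sorted[1] = 2Z$tennesse  (last char: 'e')
  sorted[2] = Z$tennesse2  (last char: '2')
  sorted[3] = e2Z$tenness  (last char: 's')
  sorted[4] = ennesse2Z$t  (last char: 't')
  sorted[5] = esse2Z$tenn  (last char: 'n')
  sorted[6] = nesse2Z$ten  (last char: 'n')
  sorted[7] = nnesse2Z$te  (last char: 'e')
  sorted[8] = se2Z$tennes  (last char: 's')
  sorted[9] = sse2Z$tenne  (last char: 'e')
  sorted[10] = tennesse2Z$  (last char: '$')
Last column: Ze2stnnese$
Original string S is at sorted index 10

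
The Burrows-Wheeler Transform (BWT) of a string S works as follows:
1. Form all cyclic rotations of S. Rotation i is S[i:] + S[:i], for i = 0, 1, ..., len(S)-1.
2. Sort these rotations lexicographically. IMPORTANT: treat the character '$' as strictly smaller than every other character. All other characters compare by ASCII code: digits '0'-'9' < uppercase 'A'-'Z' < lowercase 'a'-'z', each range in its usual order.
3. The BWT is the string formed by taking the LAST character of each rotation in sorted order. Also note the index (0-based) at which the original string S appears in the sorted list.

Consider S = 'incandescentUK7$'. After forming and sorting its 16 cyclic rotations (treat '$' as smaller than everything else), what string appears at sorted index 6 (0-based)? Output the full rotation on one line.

All 16 rotations (rotation i = S[i:]+S[:i]):
  rot[0] = incandescentUK7$
  rot[1] = ncandescentUK7$i
  rot[2] = candescentUK7$in
  rot[3] = andescentUK7$inc
  rot[4] = ndescentUK7$inca
  rot[5] = descentUK7$incan
  rot[6] = escentUK7$incand
  rot[7] = scentUK7$incande
  rot[8] = centUK7$incandes
  rot[9] = entUK7$incandesc
  rot[10] = ntUK7$incandesce
  rot[11] = tUK7$incandescen
  rot[12] = UK7$incandescent
  rot[13] = K7$incandescentU
  rot[14] = 7$incandescentUK
  rot[15] = $incandescentUK7
Sorted (with $ < everything):
  sorted[0] = $incandescentUK7
  sorted[1] = 7$incandescentUK
  sorted[2] = K7$incandescentU
  sorted[3] = UK7$incandescent
  sorted[4] = andescentUK7$inc
  sorted[5] = candescentUK7$in
  sorted[6] = centUK7$incandes
  sorted[7] = descentUK7$incan
  sorted[8] = entUK7$incandesc
  sorted[9] = escentUK7$incand
  sorted[10] = incandescentUK7$
  sorted[11] = ncandescentUK7$i
  sorted[12] = ndescentUK7$inca
  sorted[13] = ntUK7$incandesce
  sorted[14] = scentUK7$incande
  sorted[15] = tUK7$incandescen
sorted[6] = centUK7$incandes

Answer: centUK7$incandes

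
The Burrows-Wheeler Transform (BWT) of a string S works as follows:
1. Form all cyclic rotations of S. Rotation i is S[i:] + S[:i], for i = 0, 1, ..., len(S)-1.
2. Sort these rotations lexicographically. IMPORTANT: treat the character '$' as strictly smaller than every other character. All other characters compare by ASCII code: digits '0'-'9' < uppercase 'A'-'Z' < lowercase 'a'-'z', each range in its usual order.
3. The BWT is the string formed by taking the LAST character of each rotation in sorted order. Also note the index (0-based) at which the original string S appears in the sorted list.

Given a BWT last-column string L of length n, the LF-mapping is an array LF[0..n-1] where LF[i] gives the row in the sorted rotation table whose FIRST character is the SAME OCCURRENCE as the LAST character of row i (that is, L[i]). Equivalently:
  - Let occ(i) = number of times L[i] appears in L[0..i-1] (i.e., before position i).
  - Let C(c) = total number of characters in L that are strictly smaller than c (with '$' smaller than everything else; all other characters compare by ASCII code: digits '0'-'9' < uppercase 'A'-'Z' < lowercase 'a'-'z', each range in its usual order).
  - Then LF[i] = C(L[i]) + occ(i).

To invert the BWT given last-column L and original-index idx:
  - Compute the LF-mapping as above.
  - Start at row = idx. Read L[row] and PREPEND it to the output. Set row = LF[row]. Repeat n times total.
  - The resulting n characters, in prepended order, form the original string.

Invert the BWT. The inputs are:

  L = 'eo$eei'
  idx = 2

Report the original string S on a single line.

LF mapping: 1 5 0 2 3 4
Walk LF starting at row 2, prepending L[row]:
  step 1: row=2, L[2]='$', prepend. Next row=LF[2]=0
  step 2: row=0, L[0]='e', prepend. Next row=LF[0]=1
  step 3: row=1, L[1]='o', prepend. Next row=LF[1]=5
  step 4: row=5, L[5]='i', prepend. Next row=LF[5]=4
  step 5: row=4, L[4]='e', prepend. Next row=LF[4]=3
  step 6: row=3, L[3]='e', prepend. Next row=LF[3]=2
Reversed output: eeioe$

Answer: eeioe$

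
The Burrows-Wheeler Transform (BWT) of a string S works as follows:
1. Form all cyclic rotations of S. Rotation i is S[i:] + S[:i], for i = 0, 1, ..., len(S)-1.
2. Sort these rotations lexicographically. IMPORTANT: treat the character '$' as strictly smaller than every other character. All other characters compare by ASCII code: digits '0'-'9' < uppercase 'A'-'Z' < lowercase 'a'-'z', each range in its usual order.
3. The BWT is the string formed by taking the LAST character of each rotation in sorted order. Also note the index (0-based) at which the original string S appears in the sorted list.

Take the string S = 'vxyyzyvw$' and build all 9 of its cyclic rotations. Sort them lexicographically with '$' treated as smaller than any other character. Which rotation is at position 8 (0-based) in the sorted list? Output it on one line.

All 9 rotations (rotation i = S[i:]+S[:i]):
  rot[0] = vxyyzyvw$
  rot[1] = xyyzyvw$v
  rot[2] = yyzyvw$vx
  rot[3] = yzyvw$vxy
  rot[4] = zyvw$vxyy
  rot[5] = yvw$vxyyz
  rot[6] = vw$vxyyzy
  rot[7] = w$vxyyzyv
  rot[8] = $vxyyzyvw
Sorted (with $ < everything):
  sorted[0] = $vxyyzyvw
  sorted[1] = vw$vxyyzy
  sorted[2] = vxyyzyvw$
  sorted[3] = w$vxyyzyv
  sorted[4] = xyyzyvw$v
  sorted[5] = yvw$vxyyz
  sorted[6] = yyzyvw$vx
  sorted[7] = yzyvw$vxy
  sorted[8] = zyvw$vxyy
sorted[8] = zyvw$vxyy

Answer: zyvw$vxyy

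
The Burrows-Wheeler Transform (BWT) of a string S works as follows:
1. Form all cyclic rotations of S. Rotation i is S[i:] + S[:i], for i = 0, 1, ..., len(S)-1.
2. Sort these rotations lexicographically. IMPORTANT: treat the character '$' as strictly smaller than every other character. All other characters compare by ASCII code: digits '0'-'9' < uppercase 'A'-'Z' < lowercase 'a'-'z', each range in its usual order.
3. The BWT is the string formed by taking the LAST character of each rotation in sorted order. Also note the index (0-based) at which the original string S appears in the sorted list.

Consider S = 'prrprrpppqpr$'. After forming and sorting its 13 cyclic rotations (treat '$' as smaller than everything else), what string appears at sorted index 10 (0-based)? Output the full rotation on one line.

All 13 rotations (rotation i = S[i:]+S[:i]):
  rot[0] = prrprrpppqpr$
  rot[1] = rrprrpppqpr$p
  rot[2] = rprrpppqpr$pr
  rot[3] = prrpppqpr$prr
  rot[4] = rrpppqpr$prrp
  rot[5] = rpppqpr$prrpr
  rot[6] = pppqpr$prrprr
  rot[7] = ppqpr$prrprrp
  rot[8] = pqpr$prrprrpp
  rot[9] = qpr$prrprrppp
  rot[10] = pr$prrprrpppq
  rot[11] = r$prrprrpppqp
  rot[12] = $prrprrpppqpr
Sorted (with $ < everything):
  sorted[0] = $prrprrpppqpr
  sorted[1] = pppqpr$prrprr
  sorted[2] = ppqpr$prrprrp
  sorted[3] = pqpr$prrprrpp
  sorted[4] = pr$prrprrpppq
  sorted[5] = prrpppqpr$prr
  sorted[6] = prrprrpppqpr$
  sorted[7] = qpr$prrprrppp
  sorted[8] = r$prrprrpppqp
  sorted[9] = rpppqpr$prrpr
  sorted[10] = rprrpppqpr$pr
  sorted[11] = rrpppqpr$prrp
  sorted[12] = rrprrpppqpr$p
sorted[10] = rprrpppqpr$pr

Answer: rprrpppqpr$pr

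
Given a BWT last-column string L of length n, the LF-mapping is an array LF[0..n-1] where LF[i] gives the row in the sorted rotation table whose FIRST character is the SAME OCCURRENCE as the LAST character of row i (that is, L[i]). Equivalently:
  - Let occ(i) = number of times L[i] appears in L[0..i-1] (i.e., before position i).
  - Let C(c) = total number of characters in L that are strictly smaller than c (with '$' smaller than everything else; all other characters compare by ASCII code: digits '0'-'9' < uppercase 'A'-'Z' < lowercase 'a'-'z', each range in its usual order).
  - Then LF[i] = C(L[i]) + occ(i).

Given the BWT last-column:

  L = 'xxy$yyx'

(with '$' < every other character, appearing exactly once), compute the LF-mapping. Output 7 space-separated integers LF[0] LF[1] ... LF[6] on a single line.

Answer: 1 2 4 0 5 6 3

Derivation:
Char counts: '$':1, 'x':3, 'y':3
C (first-col start): C('$')=0, C('x')=1, C('y')=4
L[0]='x': occ=0, LF[0]=C('x')+0=1+0=1
L[1]='x': occ=1, LF[1]=C('x')+1=1+1=2
L[2]='y': occ=0, LF[2]=C('y')+0=4+0=4
L[3]='$': occ=0, LF[3]=C('$')+0=0+0=0
L[4]='y': occ=1, LF[4]=C('y')+1=4+1=5
L[5]='y': occ=2, LF[5]=C('y')+2=4+2=6
L[6]='x': occ=2, LF[6]=C('x')+2=1+2=3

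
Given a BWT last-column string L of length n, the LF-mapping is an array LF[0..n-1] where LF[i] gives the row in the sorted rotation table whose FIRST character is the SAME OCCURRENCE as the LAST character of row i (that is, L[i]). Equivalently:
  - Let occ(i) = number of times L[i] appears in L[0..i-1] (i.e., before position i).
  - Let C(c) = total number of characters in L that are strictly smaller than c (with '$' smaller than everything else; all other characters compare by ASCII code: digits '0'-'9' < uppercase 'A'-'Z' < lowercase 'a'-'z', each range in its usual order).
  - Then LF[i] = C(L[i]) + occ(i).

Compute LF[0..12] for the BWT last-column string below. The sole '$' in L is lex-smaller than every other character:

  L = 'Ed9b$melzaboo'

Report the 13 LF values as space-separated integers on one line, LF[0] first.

Answer: 2 6 1 4 0 9 7 8 12 3 5 10 11

Derivation:
Char counts: '$':1, '9':1, 'E':1, 'a':1, 'b':2, 'd':1, 'e':1, 'l':1, 'm':1, 'o':2, 'z':1
C (first-col start): C('$')=0, C('9')=1, C('E')=2, C('a')=3, C('b')=4, C('d')=6, C('e')=7, C('l')=8, C('m')=9, C('o')=10, C('z')=12
L[0]='E': occ=0, LF[0]=C('E')+0=2+0=2
L[1]='d': occ=0, LF[1]=C('d')+0=6+0=6
L[2]='9': occ=0, LF[2]=C('9')+0=1+0=1
L[3]='b': occ=0, LF[3]=C('b')+0=4+0=4
L[4]='$': occ=0, LF[4]=C('$')+0=0+0=0
L[5]='m': occ=0, LF[5]=C('m')+0=9+0=9
L[6]='e': occ=0, LF[6]=C('e')+0=7+0=7
L[7]='l': occ=0, LF[7]=C('l')+0=8+0=8
L[8]='z': occ=0, LF[8]=C('z')+0=12+0=12
L[9]='a': occ=0, LF[9]=C('a')+0=3+0=3
L[10]='b': occ=1, LF[10]=C('b')+1=4+1=5
L[11]='o': occ=0, LF[11]=C('o')+0=10+0=10
L[12]='o': occ=1, LF[12]=C('o')+1=10+1=11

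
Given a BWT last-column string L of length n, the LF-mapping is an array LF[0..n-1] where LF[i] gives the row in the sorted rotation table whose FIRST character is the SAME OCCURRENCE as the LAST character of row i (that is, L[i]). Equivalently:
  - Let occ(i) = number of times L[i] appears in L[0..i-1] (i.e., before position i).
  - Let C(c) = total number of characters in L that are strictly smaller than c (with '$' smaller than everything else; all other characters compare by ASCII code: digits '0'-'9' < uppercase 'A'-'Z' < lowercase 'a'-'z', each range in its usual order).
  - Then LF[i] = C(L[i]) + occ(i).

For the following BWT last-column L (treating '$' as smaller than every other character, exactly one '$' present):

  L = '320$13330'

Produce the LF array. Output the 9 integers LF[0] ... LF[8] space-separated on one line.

Answer: 5 4 1 0 3 6 7 8 2

Derivation:
Char counts: '$':1, '0':2, '1':1, '2':1, '3':4
C (first-col start): C('$')=0, C('0')=1, C('1')=3, C('2')=4, C('3')=5
L[0]='3': occ=0, LF[0]=C('3')+0=5+0=5
L[1]='2': occ=0, LF[1]=C('2')+0=4+0=4
L[2]='0': occ=0, LF[2]=C('0')+0=1+0=1
L[3]='$': occ=0, LF[3]=C('$')+0=0+0=0
L[4]='1': occ=0, LF[4]=C('1')+0=3+0=3
L[5]='3': occ=1, LF[5]=C('3')+1=5+1=6
L[6]='3': occ=2, LF[6]=C('3')+2=5+2=7
L[7]='3': occ=3, LF[7]=C('3')+3=5+3=8
L[8]='0': occ=1, LF[8]=C('0')+1=1+1=2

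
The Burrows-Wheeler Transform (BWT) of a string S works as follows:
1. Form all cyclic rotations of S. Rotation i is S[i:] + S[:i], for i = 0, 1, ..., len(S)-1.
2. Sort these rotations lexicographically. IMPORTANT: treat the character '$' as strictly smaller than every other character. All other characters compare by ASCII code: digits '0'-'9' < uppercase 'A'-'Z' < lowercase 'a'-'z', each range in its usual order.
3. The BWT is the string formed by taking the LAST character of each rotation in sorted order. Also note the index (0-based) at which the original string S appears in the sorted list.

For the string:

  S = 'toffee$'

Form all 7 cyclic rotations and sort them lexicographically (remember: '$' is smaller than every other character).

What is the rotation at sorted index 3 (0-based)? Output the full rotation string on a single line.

Answer: fee$tof

Derivation:
All 7 rotations (rotation i = S[i:]+S[:i]):
  rot[0] = toffee$
  rot[1] = offee$t
  rot[2] = ffee$to
  rot[3] = fee$tof
  rot[4] = ee$toff
  rot[5] = e$toffe
  rot[6] = $toffee
Sorted (with $ < everything):
  sorted[0] = $toffee
  sorted[1] = e$toffe
  sorted[2] = ee$toff
  sorted[3] = fee$tof
  sorted[4] = ffee$to
  sorted[5] = offee$t
  sorted[6] = toffee$
sorted[3] = fee$tof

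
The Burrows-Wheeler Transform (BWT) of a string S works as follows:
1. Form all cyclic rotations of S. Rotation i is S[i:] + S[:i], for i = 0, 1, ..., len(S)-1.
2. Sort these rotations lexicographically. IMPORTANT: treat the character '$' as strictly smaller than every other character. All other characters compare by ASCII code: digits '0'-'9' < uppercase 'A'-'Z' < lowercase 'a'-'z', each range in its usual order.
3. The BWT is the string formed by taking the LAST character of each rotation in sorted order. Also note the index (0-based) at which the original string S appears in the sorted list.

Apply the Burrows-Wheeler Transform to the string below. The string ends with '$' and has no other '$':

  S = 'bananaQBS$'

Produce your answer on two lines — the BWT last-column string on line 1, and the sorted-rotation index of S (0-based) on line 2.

Answer: SQaBnnb$aa
7

Derivation:
All 10 rotations (rotation i = S[i:]+S[:i]):
  rot[0] = bananaQBS$
  rot[1] = ananaQBS$b
  rot[2] = nanaQBS$ba
  rot[3] = anaQBS$ban
  rot[4] = naQBS$bana
  rot[5] = aQBS$banan
  rot[6] = QBS$banana
  rot[7] = BS$bananaQ
  rot[8] = S$bananaQB
  rot[9] = $bananaQBS
Sorted (with $ < everything):
  sorted[0] = $bananaQBS  (last char: 'S')
  sorted[1] = BS$bananaQ  (last char: 'Q')
  sorted[2] = QBS$banana  (last char: 'a')
  sorted[3] = S$bananaQB  (last char: 'B')
  sorted[4] = aQBS$banan  (last char: 'n')
  sorted[5] = anaQBS$ban  (last char: 'n')
  sorted[6] = ananaQBS$b  (last char: 'b')
  sorted[7] = bananaQBS$  (last char: '$')
  sorted[8] = naQBS$bana  (last char: 'a')
  sorted[9] = nanaQBS$ba  (last char: 'a')
Last column: SQaBnnb$aa
Original string S is at sorted index 7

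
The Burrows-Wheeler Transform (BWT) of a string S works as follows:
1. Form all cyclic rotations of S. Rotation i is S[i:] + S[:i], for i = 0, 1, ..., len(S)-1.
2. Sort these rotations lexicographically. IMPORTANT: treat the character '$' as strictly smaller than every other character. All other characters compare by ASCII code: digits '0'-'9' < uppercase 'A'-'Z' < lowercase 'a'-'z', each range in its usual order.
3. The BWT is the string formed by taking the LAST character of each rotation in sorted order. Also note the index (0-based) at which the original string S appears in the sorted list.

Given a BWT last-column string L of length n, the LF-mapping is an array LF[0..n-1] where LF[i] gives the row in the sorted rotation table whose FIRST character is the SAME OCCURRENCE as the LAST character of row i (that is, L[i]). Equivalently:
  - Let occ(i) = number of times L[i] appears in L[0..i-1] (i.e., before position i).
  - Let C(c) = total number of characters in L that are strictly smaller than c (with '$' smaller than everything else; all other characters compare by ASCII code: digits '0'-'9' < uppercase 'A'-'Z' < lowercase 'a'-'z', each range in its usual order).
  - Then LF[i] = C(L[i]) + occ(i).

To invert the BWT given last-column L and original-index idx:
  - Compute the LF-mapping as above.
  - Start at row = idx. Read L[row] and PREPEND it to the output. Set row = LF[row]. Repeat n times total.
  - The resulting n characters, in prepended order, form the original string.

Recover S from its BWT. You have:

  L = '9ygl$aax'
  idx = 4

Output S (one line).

Answer: galaxy9$

Derivation:
LF mapping: 1 7 4 5 0 2 3 6
Walk LF starting at row 4, prepending L[row]:
  step 1: row=4, L[4]='$', prepend. Next row=LF[4]=0
  step 2: row=0, L[0]='9', prepend. Next row=LF[0]=1
  step 3: row=1, L[1]='y', prepend. Next row=LF[1]=7
  step 4: row=7, L[7]='x', prepend. Next row=LF[7]=6
  step 5: row=6, L[6]='a', prepend. Next row=LF[6]=3
  step 6: row=3, L[3]='l', prepend. Next row=LF[3]=5
  step 7: row=5, L[5]='a', prepend. Next row=LF[5]=2
  step 8: row=2, L[2]='g', prepend. Next row=LF[2]=4
Reversed output: galaxy9$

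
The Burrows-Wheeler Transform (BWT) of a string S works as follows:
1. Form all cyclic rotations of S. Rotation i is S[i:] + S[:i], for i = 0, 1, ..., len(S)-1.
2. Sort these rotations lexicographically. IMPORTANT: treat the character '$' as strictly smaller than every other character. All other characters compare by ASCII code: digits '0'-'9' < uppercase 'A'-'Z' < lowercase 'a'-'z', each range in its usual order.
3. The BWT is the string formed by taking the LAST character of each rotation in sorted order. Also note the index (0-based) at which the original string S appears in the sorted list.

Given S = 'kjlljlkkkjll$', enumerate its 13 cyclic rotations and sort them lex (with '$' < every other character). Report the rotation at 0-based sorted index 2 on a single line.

All 13 rotations (rotation i = S[i:]+S[:i]):
  rot[0] = kjlljlkkkjll$
  rot[1] = jlljlkkkjll$k
  rot[2] = lljlkkkjll$kj
  rot[3] = ljlkkkjll$kjl
  rot[4] = jlkkkjll$kjll
  rot[5] = lkkkjll$kjllj
  rot[6] = kkkjll$kjlljl
  rot[7] = kkjll$kjlljlk
  rot[8] = kjll$kjlljlkk
  rot[9] = jll$kjlljlkkk
  rot[10] = ll$kjlljlkkkj
  rot[11] = l$kjlljlkkkjl
  rot[12] = $kjlljlkkkjll
Sorted (with $ < everything):
  sorted[0] = $kjlljlkkkjll
  sorted[1] = jlkkkjll$kjll
  sorted[2] = jll$kjlljlkkk
  sorted[3] = jlljlkkkjll$k
  sorted[4] = kjll$kjlljlkk
  sorted[5] = kjlljlkkkjll$
  sorted[6] = kkjll$kjlljlk
  sorted[7] = kkkjll$kjlljl
  sorted[8] = l$kjlljlkkkjl
  sorted[9] = ljlkkkjll$kjl
  sorted[10] = lkkkjll$kjllj
  sorted[11] = ll$kjlljlkkkj
  sorted[12] = lljlkkkjll$kj
sorted[2] = jll$kjlljlkkk

Answer: jll$kjlljlkkk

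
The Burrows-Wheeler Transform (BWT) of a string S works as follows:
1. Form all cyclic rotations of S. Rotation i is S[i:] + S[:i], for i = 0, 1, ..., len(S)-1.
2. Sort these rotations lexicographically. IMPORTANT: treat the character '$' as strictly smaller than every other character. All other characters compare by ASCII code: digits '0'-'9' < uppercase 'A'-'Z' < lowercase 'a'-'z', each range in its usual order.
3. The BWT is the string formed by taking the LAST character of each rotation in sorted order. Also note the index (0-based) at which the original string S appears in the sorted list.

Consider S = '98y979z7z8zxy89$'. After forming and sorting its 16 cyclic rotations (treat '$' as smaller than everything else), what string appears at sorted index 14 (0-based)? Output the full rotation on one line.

Answer: z8zxy89$98y979z7

Derivation:
All 16 rotations (rotation i = S[i:]+S[:i]):
  rot[0] = 98y979z7z8zxy89$
  rot[1] = 8y979z7z8zxy89$9
  rot[2] = y979z7z8zxy89$98
  rot[3] = 979z7z8zxy89$98y
  rot[4] = 79z7z8zxy89$98y9
  rot[5] = 9z7z8zxy89$98y97
  rot[6] = z7z8zxy89$98y979
  rot[7] = 7z8zxy89$98y979z
  rot[8] = z8zxy89$98y979z7
  rot[9] = 8zxy89$98y979z7z
  rot[10] = zxy89$98y979z7z8
  rot[11] = xy89$98y979z7z8z
  rot[12] = y89$98y979z7z8zx
  rot[13] = 89$98y979z7z8zxy
  rot[14] = 9$98y979z7z8zxy8
  rot[15] = $98y979z7z8zxy89
Sorted (with $ < everything):
  sorted[0] = $98y979z7z8zxy89
  sorted[1] = 79z7z8zxy89$98y9
  sorted[2] = 7z8zxy89$98y979z
  sorted[3] = 89$98y979z7z8zxy
  sorted[4] = 8y979z7z8zxy89$9
  sorted[5] = 8zxy89$98y979z7z
  sorted[6] = 9$98y979z7z8zxy8
  sorted[7] = 979z7z8zxy89$98y
  sorted[8] = 98y979z7z8zxy89$
  sorted[9] = 9z7z8zxy89$98y97
  sorted[10] = xy89$98y979z7z8z
  sorted[11] = y89$98y979z7z8zx
  sorted[12] = y979z7z8zxy89$98
  sorted[13] = z7z8zxy89$98y979
  sorted[14] = z8zxy89$98y979z7
  sorted[15] = zxy89$98y979z7z8
sorted[14] = z8zxy89$98y979z7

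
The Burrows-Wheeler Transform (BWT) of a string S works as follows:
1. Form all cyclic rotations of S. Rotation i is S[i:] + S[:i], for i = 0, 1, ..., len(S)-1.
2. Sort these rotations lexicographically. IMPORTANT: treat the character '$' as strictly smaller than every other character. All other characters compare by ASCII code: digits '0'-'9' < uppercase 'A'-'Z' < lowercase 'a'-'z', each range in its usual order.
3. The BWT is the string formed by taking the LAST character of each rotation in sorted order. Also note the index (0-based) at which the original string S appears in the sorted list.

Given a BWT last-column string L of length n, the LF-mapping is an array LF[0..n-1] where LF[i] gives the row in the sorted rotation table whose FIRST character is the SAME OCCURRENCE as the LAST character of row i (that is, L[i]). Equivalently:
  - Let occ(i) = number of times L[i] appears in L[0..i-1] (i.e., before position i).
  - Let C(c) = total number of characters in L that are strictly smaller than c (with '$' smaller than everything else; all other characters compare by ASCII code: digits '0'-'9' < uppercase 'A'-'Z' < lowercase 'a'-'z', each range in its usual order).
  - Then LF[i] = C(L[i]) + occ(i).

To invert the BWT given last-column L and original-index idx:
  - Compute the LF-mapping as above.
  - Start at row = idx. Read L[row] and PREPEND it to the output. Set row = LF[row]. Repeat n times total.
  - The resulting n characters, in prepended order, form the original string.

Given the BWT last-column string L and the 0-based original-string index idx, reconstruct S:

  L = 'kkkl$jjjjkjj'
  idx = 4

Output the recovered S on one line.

LF mapping: 7 8 9 11 0 1 2 3 4 10 5 6
Walk LF starting at row 4, prepending L[row]:
  step 1: row=4, L[4]='$', prepend. Next row=LF[4]=0
  step 2: row=0, L[0]='k', prepend. Next row=LF[0]=7
  step 3: row=7, L[7]='j', prepend. Next row=LF[7]=3
  step 4: row=3, L[3]='l', prepend. Next row=LF[3]=11
  step 5: row=11, L[11]='j', prepend. Next row=LF[11]=6
  step 6: row=6, L[6]='j', prepend. Next row=LF[6]=2
  step 7: row=2, L[2]='k', prepend. Next row=LF[2]=9
  step 8: row=9, L[9]='k', prepend. Next row=LF[9]=10
  step 9: row=10, L[10]='j', prepend. Next row=LF[10]=5
  step 10: row=5, L[5]='j', prepend. Next row=LF[5]=1
  step 11: row=1, L[1]='k', prepend. Next row=LF[1]=8
  step 12: row=8, L[8]='j', prepend. Next row=LF[8]=4
Reversed output: jkjjkkjjljk$

Answer: jkjjkkjjljk$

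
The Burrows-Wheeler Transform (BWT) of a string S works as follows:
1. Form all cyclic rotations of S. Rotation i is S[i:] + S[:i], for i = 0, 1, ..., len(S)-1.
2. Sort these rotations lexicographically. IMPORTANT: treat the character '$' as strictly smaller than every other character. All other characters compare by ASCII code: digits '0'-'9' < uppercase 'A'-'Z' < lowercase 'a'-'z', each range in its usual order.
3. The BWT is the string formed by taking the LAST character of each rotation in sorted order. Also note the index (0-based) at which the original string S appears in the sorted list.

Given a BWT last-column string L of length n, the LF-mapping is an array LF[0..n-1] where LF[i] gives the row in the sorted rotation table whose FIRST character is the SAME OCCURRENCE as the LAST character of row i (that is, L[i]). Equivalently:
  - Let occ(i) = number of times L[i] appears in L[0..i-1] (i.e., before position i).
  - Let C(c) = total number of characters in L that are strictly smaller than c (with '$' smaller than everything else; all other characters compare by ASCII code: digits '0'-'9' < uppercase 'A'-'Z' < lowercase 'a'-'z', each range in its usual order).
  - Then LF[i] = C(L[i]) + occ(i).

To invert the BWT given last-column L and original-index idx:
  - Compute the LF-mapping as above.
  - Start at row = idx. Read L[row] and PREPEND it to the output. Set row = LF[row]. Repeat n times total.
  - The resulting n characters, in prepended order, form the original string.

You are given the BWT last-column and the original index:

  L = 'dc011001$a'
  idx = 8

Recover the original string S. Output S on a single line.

Answer: c001101ad$

Derivation:
LF mapping: 9 8 1 4 5 2 3 6 0 7
Walk LF starting at row 8, prepending L[row]:
  step 1: row=8, L[8]='$', prepend. Next row=LF[8]=0
  step 2: row=0, L[0]='d', prepend. Next row=LF[0]=9
  step 3: row=9, L[9]='a', prepend. Next row=LF[9]=7
  step 4: row=7, L[7]='1', prepend. Next row=LF[7]=6
  step 5: row=6, L[6]='0', prepend. Next row=LF[6]=3
  step 6: row=3, L[3]='1', prepend. Next row=LF[3]=4
  step 7: row=4, L[4]='1', prepend. Next row=LF[4]=5
  step 8: row=5, L[5]='0', prepend. Next row=LF[5]=2
  step 9: row=2, L[2]='0', prepend. Next row=LF[2]=1
  step 10: row=1, L[1]='c', prepend. Next row=LF[1]=8
Reversed output: c001101ad$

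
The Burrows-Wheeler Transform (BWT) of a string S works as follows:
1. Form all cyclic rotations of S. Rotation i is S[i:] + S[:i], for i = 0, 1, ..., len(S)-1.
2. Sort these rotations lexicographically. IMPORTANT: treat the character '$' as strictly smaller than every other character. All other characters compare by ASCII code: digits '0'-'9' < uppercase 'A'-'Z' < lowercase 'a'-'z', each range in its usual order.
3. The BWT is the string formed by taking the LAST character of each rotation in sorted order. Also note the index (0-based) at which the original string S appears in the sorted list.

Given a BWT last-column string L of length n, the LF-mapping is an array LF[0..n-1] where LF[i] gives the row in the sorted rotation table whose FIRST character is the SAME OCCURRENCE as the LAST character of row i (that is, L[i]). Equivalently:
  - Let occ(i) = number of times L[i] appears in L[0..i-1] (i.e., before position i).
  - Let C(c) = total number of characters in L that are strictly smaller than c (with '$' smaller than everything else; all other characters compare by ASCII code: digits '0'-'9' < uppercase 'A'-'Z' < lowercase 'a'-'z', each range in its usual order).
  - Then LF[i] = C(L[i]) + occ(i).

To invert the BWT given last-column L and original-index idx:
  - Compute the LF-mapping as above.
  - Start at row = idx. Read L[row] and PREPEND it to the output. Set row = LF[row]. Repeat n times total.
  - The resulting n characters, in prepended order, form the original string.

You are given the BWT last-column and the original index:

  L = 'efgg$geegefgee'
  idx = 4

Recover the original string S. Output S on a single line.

LF mapping: 1 7 9 10 0 11 2 3 12 4 8 13 5 6
Walk LF starting at row 4, prepending L[row]:
  step 1: row=4, L[4]='$', prepend. Next row=LF[4]=0
  step 2: row=0, L[0]='e', prepend. Next row=LF[0]=1
  step 3: row=1, L[1]='f', prepend. Next row=LF[1]=7
  step 4: row=7, L[7]='e', prepend. Next row=LF[7]=3
  step 5: row=3, L[3]='g', prepend. Next row=LF[3]=10
  step 6: row=10, L[10]='f', prepend. Next row=LF[10]=8
  step 7: row=8, L[8]='g', prepend. Next row=LF[8]=12
  step 8: row=12, L[12]='e', prepend. Next row=LF[12]=5
  step 9: row=5, L[5]='g', prepend. Next row=LF[5]=11
  step 10: row=11, L[11]='g', prepend. Next row=LF[11]=13
  step 11: row=13, L[13]='e', prepend. Next row=LF[13]=6
  step 12: row=6, L[6]='e', prepend. Next row=LF[6]=2
  step 13: row=2, L[2]='g', prepend. Next row=LF[2]=9
  step 14: row=9, L[9]='e', prepend. Next row=LF[9]=4
Reversed output: egeeggegfgefe$

Answer: egeeggegfgefe$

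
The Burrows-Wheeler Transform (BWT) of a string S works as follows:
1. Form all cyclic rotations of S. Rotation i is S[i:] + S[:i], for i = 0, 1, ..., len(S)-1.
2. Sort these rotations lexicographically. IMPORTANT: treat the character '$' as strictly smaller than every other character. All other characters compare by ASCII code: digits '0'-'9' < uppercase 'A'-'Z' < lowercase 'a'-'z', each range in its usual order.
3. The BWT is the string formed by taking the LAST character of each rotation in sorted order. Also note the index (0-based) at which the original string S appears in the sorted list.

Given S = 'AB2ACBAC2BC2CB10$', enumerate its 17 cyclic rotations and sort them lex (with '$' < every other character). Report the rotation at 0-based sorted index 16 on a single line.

All 17 rotations (rotation i = S[i:]+S[:i]):
  rot[0] = AB2ACBAC2BC2CB10$
  rot[1] = B2ACBAC2BC2CB10$A
  rot[2] = 2ACBAC2BC2CB10$AB
  rot[3] = ACBAC2BC2CB10$AB2
  rot[4] = CBAC2BC2CB10$AB2A
  rot[5] = BAC2BC2CB10$AB2AC
  rot[6] = AC2BC2CB10$AB2ACB
  rot[7] = C2BC2CB10$AB2ACBA
  rot[8] = 2BC2CB10$AB2ACBAC
  rot[9] = BC2CB10$AB2ACBAC2
  rot[10] = C2CB10$AB2ACBAC2B
  rot[11] = 2CB10$AB2ACBAC2BC
  rot[12] = CB10$AB2ACBAC2BC2
  rot[13] = B10$AB2ACBAC2BC2C
  rot[14] = 10$AB2ACBAC2BC2CB
  rot[15] = 0$AB2ACBAC2BC2CB1
  rot[16] = $AB2ACBAC2BC2CB10
Sorted (with $ < everything):
  sorted[0] = $AB2ACBAC2BC2CB10
  sorted[1] = 0$AB2ACBAC2BC2CB1
  sorted[2] = 10$AB2ACBAC2BC2CB
  sorted[3] = 2ACBAC2BC2CB10$AB
  sorted[4] = 2BC2CB10$AB2ACBAC
  sorted[5] = 2CB10$AB2ACBAC2BC
  sorted[6] = AB2ACBAC2BC2CB10$
  sorted[7] = AC2BC2CB10$AB2ACB
  sorted[8] = ACBAC2BC2CB10$AB2
  sorted[9] = B10$AB2ACBAC2BC2C
  sorted[10] = B2ACBAC2BC2CB10$A
  sorted[11] = BAC2BC2CB10$AB2AC
  sorted[12] = BC2CB10$AB2ACBAC2
  sorted[13] = C2BC2CB10$AB2ACBA
  sorted[14] = C2CB10$AB2ACBAC2B
  sorted[15] = CB10$AB2ACBAC2BC2
  sorted[16] = CBAC2BC2CB10$AB2A
sorted[16] = CBAC2BC2CB10$AB2A

Answer: CBAC2BC2CB10$AB2A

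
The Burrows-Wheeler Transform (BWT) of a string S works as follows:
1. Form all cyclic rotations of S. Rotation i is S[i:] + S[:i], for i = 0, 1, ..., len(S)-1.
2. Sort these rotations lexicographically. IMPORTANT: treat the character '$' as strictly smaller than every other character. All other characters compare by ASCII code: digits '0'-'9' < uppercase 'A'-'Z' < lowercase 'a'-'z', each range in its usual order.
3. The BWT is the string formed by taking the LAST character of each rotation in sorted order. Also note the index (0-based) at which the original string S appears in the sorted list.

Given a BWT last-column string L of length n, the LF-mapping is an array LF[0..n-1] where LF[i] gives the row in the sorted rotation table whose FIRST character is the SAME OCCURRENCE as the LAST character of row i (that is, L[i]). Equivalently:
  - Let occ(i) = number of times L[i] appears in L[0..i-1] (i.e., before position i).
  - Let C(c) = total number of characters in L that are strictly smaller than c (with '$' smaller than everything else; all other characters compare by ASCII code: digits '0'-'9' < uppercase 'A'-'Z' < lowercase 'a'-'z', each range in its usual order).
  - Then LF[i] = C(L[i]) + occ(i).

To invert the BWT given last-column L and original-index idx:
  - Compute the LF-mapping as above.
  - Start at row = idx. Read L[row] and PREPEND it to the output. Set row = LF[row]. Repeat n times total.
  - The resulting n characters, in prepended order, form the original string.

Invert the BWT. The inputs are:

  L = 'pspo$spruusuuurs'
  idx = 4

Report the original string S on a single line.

Answer: pruussuuusrsopp$

Derivation:
LF mapping: 2 7 3 1 0 8 4 5 11 12 9 13 14 15 6 10
Walk LF starting at row 4, prepending L[row]:
  step 1: row=4, L[4]='$', prepend. Next row=LF[4]=0
  step 2: row=0, L[0]='p', prepend. Next row=LF[0]=2
  step 3: row=2, L[2]='p', prepend. Next row=LF[2]=3
  step 4: row=3, L[3]='o', prepend. Next row=LF[3]=1
  step 5: row=1, L[1]='s', prepend. Next row=LF[1]=7
  step 6: row=7, L[7]='r', prepend. Next row=LF[7]=5
  step 7: row=5, L[5]='s', prepend. Next row=LF[5]=8
  step 8: row=8, L[8]='u', prepend. Next row=LF[8]=11
  step 9: row=11, L[11]='u', prepend. Next row=LF[11]=13
  step 10: row=13, L[13]='u', prepend. Next row=LF[13]=15
  step 11: row=15, L[15]='s', prepend. Next row=LF[15]=10
  step 12: row=10, L[10]='s', prepend. Next row=LF[10]=9
  step 13: row=9, L[9]='u', prepend. Next row=LF[9]=12
  step 14: row=12, L[12]='u', prepend. Next row=LF[12]=14
  step 15: row=14, L[14]='r', prepend. Next row=LF[14]=6
  step 16: row=6, L[6]='p', prepend. Next row=LF[6]=4
Reversed output: pruussuuusrsopp$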